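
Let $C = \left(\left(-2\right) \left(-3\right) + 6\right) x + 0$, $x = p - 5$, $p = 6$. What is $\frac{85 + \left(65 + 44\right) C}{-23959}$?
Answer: $- \frac{1393}{23959} \approx -0.058141$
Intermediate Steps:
$x = 1$ ($x = 6 - 5 = 1$)
$C = 12$ ($C = \left(\left(-2\right) \left(-3\right) + 6\right) 1 + 0 = \left(6 + 6\right) 1 + 0 = 12 \cdot 1 + 0 = 12 + 0 = 12$)
$\frac{85 + \left(65 + 44\right) C}{-23959} = \frac{85 + \left(65 + 44\right) 12}{-23959} = \left(85 + 109 \cdot 12\right) \left(- \frac{1}{23959}\right) = \left(85 + 1308\right) \left(- \frac{1}{23959}\right) = 1393 \left(- \frac{1}{23959}\right) = - \frac{1393}{23959}$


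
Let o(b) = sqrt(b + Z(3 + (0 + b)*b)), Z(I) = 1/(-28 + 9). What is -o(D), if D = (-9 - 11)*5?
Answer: -I*sqrt(36119)/19 ≈ -10.003*I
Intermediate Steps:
Z(I) = -1/19 (Z(I) = 1/(-19) = -1/19)
D = -100 (D = -20*5 = -100)
o(b) = sqrt(-1/19 + b) (o(b) = sqrt(b - 1/19) = sqrt(-1/19 + b))
-o(D) = -sqrt(-19 + 361*(-100))/19 = -sqrt(-19 - 36100)/19 = -sqrt(-36119)/19 = -I*sqrt(36119)/19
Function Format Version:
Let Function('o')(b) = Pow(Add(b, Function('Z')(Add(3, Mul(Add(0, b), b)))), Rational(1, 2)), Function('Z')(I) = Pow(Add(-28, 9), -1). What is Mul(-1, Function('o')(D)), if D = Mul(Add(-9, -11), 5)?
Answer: Mul(Rational(-1, 19), I, Pow(36119, Rational(1, 2))) ≈ Mul(-10.003, I)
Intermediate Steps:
Function('Z')(I) = Rational(-1, 19) (Function('Z')(I) = Pow(-19, -1) = Rational(-1, 19))
D = -100 (D = Mul(-20, 5) = -100)
Function('o')(b) = Pow(Add(Rational(-1, 19), b), Rational(1, 2)) (Function('o')(b) = Pow(Add(b, Rational(-1, 19)), Rational(1, 2)) = Pow(Add(Rational(-1, 19), b), Rational(1, 2)))
Mul(-1, Function('o')(D)) = Mul(-1, Mul(Rational(1, 19), Pow(Add(-19, Mul(361, -100)), Rational(1, 2)))) = Mul(-1, Mul(Rational(1, 19), Pow(Add(-19, -36100), Rational(1, 2)))) = Mul(-1, Mul(Rational(1, 19), Pow(-36119, Rational(1, 2)))) = Mul(-1, Mul(Rational(1, 19), Mul(I, Pow(36119, Rational(1, 2))))) = Mul(-1, Mul(Rational(1, 19), I, Pow(36119, Rational(1, 2)))) = Mul(Rational(-1, 19), I, Pow(36119, Rational(1, 2)))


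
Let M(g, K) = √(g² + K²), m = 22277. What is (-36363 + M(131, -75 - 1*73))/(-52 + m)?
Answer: -36363/22225 + √39065/22225 ≈ -1.6272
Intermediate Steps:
M(g, K) = √(K² + g²)
(-36363 + M(131, -75 - 1*73))/(-52 + m) = (-36363 + √((-75 - 1*73)² + 131²))/(-52 + 22277) = (-36363 + √((-75 - 73)² + 17161))/22225 = (-36363 + √((-148)² + 17161))*(1/22225) = (-36363 + √(21904 + 17161))*(1/22225) = (-36363 + √39065)*(1/22225) = -36363/22225 + √39065/22225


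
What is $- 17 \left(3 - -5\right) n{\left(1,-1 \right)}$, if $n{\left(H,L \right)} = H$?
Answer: $-136$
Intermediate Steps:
$- 17 \left(3 - -5\right) n{\left(1,-1 \right)} = - 17 \left(3 - -5\right) 1 = - 17 \left(3 + 5\right) 1 = \left(-17\right) 8 \cdot 1 = \left(-136\right) 1 = -136$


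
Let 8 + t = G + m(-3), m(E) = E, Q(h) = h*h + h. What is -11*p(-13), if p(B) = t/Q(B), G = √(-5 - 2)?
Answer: 121/156 - 11*I*√7/156 ≈ 0.77564 - 0.18656*I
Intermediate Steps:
Q(h) = h + h² (Q(h) = h² + h = h + h²)
G = I*√7 (G = √(-7) = I*√7 ≈ 2.6458*I)
t = -11 + I*√7 (t = -8 + (I*√7 - 3) = -8 + (-3 + I*√7) = -11 + I*√7 ≈ -11.0 + 2.6458*I)
p(B) = (-11 + I*√7)/(B*(1 + B)) (p(B) = (-11 + I*√7)/((B*(1 + B))) = (-11 + I*√7)*(1/(B*(1 + B))) = (-11 + I*√7)/(B*(1 + B)))
-11*p(-13) = -11*(-11 + I*√7)/((-13)*(1 - 13)) = -(-11)*(-11 + I*√7)/(13*(-12)) = -(-11)*(-1)*(-11 + I*√7)/(13*12) = -11*(-11/156 + I*√7/156) = 121/156 - 11*I*√7/156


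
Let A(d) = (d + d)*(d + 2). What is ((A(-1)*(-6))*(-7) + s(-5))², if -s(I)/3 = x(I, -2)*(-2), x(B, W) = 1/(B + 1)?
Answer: 29241/4 ≈ 7310.3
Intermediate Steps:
x(B, W) = 1/(1 + B)
s(I) = 6/(1 + I) (s(I) = -3*(-2)/(1 + I) = -(-6)/(1 + I) = 6/(1 + I))
A(d) = 2*d*(2 + d) (A(d) = (2*d)*(2 + d) = 2*d*(2 + d))
((A(-1)*(-6))*(-7) + s(-5))² = (((2*(-1)*(2 - 1))*(-6))*(-7) + 6/(1 - 5))² = (((2*(-1)*1)*(-6))*(-7) + 6/(-4))² = (-2*(-6)*(-7) + 6*(-¼))² = (12*(-7) - 3/2)² = (-84 - 3/2)² = (-171/2)² = 29241/4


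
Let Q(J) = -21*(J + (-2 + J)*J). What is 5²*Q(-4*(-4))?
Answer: -126000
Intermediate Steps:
Q(J) = -21*J - 21*J*(-2 + J) (Q(J) = -21*(J + J*(-2 + J)) = -21*J - 21*J*(-2 + J))
5²*Q(-4*(-4)) = 5²*(21*(-4*(-4))*(1 - (-4)*(-4))) = 25*(21*16*(1 - 1*16)) = 25*(21*16*(1 - 16)) = 25*(21*16*(-15)) = 25*(-5040) = -126000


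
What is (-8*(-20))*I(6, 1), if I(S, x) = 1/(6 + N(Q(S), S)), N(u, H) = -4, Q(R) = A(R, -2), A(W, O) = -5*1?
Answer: 80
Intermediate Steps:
A(W, O) = -5
Q(R) = -5
I(S, x) = ½ (I(S, x) = 1/(6 - 4) = 1/2 = ½)
(-8*(-20))*I(6, 1) = -8*(-20)*(½) = 160*(½) = 80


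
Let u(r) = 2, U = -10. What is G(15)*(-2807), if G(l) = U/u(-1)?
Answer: 14035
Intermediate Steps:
G(l) = -5 (G(l) = -10/2 = -10*½ = -5)
G(15)*(-2807) = -5*(-2807) = 14035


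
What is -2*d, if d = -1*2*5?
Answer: 20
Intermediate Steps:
d = -10 (d = -2*5 = -10)
-2*d = -2*(-10) = 20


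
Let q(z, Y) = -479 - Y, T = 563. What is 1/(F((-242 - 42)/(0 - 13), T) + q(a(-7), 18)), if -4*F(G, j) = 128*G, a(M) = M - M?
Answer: -13/15549 ≈ -0.00083607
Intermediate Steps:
a(M) = 0
F(G, j) = -32*G
1/(F((-242 - 42)/(0 - 13), T) + q(a(-7), 18)) = 1/(-32*(-242 - 42)/(0 - 13) + (-479 - 1*18)) = 1/(-(-9088)/(-13) + (-479 - 18)) = 1/(-(-9088)*(-1)/13 - 497) = 1/(-32*284/13 - 497) = 1/(-9088/13 - 497) = 1/(-15549/13) = -13/15549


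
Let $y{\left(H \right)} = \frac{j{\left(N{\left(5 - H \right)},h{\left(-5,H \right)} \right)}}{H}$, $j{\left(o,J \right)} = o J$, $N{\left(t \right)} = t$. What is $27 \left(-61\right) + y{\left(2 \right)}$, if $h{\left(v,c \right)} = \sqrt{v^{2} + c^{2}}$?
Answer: $-1647 + \frac{3 \sqrt{29}}{2} \approx -1638.9$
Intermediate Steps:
$h{\left(v,c \right)} = \sqrt{c^{2} + v^{2}}$
$j{\left(o,J \right)} = J o$
$y{\left(H \right)} = \frac{\sqrt{25 + H^{2}} \left(5 - H\right)}{H}$ ($y{\left(H \right)} = \frac{\sqrt{H^{2} + \left(-5\right)^{2}} \left(5 - H\right)}{H} = \frac{\sqrt{H^{2} + 25} \left(5 - H\right)}{H} = \frac{\sqrt{25 + H^{2}} \left(5 - H\right)}{H}$)
$27 \left(-61\right) + y{\left(2 \right)} = 27 \left(-61\right) + \frac{\sqrt{25 + 2^{2}} \left(5 - 2\right)}{2} = -1647 + \frac{\sqrt{25 + 4} \left(5 - 2\right)}{2} = -1647 + \frac{1}{2} \sqrt{29} \cdot 3 = -1647 + \frac{3 \sqrt{29}}{2}$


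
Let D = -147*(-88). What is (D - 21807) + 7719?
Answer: -1152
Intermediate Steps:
D = 12936
(D - 21807) + 7719 = (12936 - 21807) + 7719 = -8871 + 7719 = -1152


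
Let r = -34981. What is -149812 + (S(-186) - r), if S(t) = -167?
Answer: -114998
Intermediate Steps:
-149812 + (S(-186) - r) = -149812 + (-167 - 1*(-34981)) = -149812 + (-167 + 34981) = -149812 + 34814 = -114998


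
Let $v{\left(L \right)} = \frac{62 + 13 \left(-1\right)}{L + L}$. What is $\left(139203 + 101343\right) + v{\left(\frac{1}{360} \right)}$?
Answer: $249366$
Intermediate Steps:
$v{\left(L \right)} = \frac{49}{2 L}$ ($v{\left(L \right)} = \frac{62 - 13}{2 L} = 49 \frac{1}{2 L} = \frac{49}{2 L}$)
$\left(139203 + 101343\right) + v{\left(\frac{1}{360} \right)} = \left(139203 + 101343\right) + \frac{49}{2 \cdot \frac{1}{360}} = 240546 + \frac{49 \frac{1}{\frac{1}{360}}}{2} = 240546 + \frac{49}{2} \cdot 360 = 240546 + 8820 = 249366$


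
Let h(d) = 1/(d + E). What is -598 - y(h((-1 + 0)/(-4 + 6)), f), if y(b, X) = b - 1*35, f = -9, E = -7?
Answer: -8443/15 ≈ -562.87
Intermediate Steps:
h(d) = 1/(-7 + d) (h(d) = 1/(d - 7) = 1/(-7 + d))
y(b, X) = -35 + b (y(b, X) = b - 35 = -35 + b)
-598 - y(h((-1 + 0)/(-4 + 6)), f) = -598 - (-35 + 1/(-7 + (-1 + 0)/(-4 + 6))) = -598 - (-35 + 1/(-7 - 1/2)) = -598 - (-35 + 1/(-7 - 1*½)) = -598 - (-35 + 1/(-7 - ½)) = -598 - (-35 + 1/(-15/2)) = -598 - (-35 - 2/15) = -598 - 1*(-527/15) = -598 + 527/15 = -8443/15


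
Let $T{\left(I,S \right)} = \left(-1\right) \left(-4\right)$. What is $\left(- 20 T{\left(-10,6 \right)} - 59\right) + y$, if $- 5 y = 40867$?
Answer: $- \frac{41562}{5} \approx -8312.4$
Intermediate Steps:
$T{\left(I,S \right)} = 4$
$y = - \frac{40867}{5}$ ($y = \left(- \frac{1}{5}\right) 40867 = - \frac{40867}{5} \approx -8173.4$)
$\left(- 20 T{\left(-10,6 \right)} - 59\right) + y = \left(\left(-20\right) 4 - 59\right) - \frac{40867}{5} = \left(-80 - 59\right) - \frac{40867}{5} = -139 - \frac{40867}{5} = - \frac{41562}{5}$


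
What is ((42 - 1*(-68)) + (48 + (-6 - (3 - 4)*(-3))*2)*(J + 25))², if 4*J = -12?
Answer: 592900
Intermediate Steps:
J = -3 (J = (¼)*(-12) = -3)
((42 - 1*(-68)) + (48 + (-6 - (3 - 4)*(-3))*2)*(J + 25))² = ((42 - 1*(-68)) + (48 + (-6 - (3 - 4)*(-3))*2)*(-3 + 25))² = ((42 + 68) + (48 + (-6 - (-1)*(-3))*2)*22)² = (110 + (48 + (-6 - 1*3)*2)*22)² = (110 + (48 + (-6 - 3)*2)*22)² = (110 + (48 - 9*2)*22)² = (110 + (48 - 18)*22)² = (110 + 30*22)² = (110 + 660)² = 770² = 592900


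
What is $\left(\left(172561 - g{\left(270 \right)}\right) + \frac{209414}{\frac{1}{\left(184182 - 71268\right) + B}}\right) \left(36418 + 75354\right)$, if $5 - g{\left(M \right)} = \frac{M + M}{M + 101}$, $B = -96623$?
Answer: $\frac{141475863651611240}{371} \approx 3.8134 \cdot 10^{14}$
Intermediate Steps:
$g{\left(M \right)} = 5 - \frac{2 M}{101 + M}$ ($g{\left(M \right)} = 5 - \frac{M + M}{M + 101} = 5 - \frac{2 M}{101 + M}$)
$\left(\left(172561 - g{\left(270 \right)}\right) + \frac{209414}{\frac{1}{\left(184182 - 71268\right) + B}}\right) \left(36418 + 75354\right) = \left(\left(172561 - \frac{505 + 3 \cdot 270}{101 + 270}\right) + \frac{209414}{\frac{1}{\left(184182 - 71268\right) - 96623}}\right) \left(36418 + 75354\right) = \left(\left(172561 - \frac{505 + 810}{371}\right) + \frac{209414}{\frac{1}{\left(184182 - 71268\right) - 96623}}\right) 111772 = \left(\left(172561 - \frac{1}{371} \cdot 1315\right) + \frac{209414}{\frac{1}{112914 - 96623}}\right) 111772 = \left(\left(172561 - \frac{1315}{371}\right) + \frac{209414}{\frac{1}{16291}}\right) 111772 = \left(\left(172561 - \frac{1315}{371}\right) + 209414 \frac{1}{\frac{1}{16291}}\right) 111772 = \left(\frac{64018816}{371} + 209414 \cdot 16291\right) 111772 = \left(\frac{64018816}{371} + 3411563474\right) 111772 = \frac{1265754067670}{371} \cdot 111772 = \frac{141475863651611240}{371}$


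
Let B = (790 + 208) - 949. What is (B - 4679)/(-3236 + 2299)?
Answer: 4630/937 ≈ 4.9413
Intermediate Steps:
B = 49 (B = 998 - 949 = 49)
(B - 4679)/(-3236 + 2299) = (49 - 4679)/(-3236 + 2299) = -4630/(-937) = -4630*(-1/937) = 4630/937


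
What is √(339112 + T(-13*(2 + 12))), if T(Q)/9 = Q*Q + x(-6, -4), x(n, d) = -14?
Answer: √637102 ≈ 798.19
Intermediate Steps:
T(Q) = -126 + 9*Q² (T(Q) = 9*(Q*Q - 14) = 9*(Q² - 14) = 9*(-14 + Q²) = -126 + 9*Q²)
√(339112 + T(-13*(2 + 12))) = √(339112 + (-126 + 9*(-13*(2 + 12))²)) = √(339112 + (-126 + 9*(-13*14)²)) = √(339112 + (-126 + 9*(-182)²)) = √(339112 + (-126 + 9*33124)) = √(339112 + (-126 + 298116)) = √(339112 + 297990) = √637102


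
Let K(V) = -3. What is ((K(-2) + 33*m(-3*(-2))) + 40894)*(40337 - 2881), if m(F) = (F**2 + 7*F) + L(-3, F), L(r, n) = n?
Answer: 1635441328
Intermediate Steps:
m(F) = F**2 + 8*F (m(F) = (F**2 + 7*F) + F = F**2 + 8*F)
((K(-2) + 33*m(-3*(-2))) + 40894)*(40337 - 2881) = ((-3 + 33*((-3*(-2))*(8 - 3*(-2)))) + 40894)*(40337 - 2881) = ((-3 + 33*(6*(8 + 6))) + 40894)*37456 = ((-3 + 33*(6*14)) + 40894)*37456 = ((-3 + 33*84) + 40894)*37456 = ((-3 + 2772) + 40894)*37456 = (2769 + 40894)*37456 = 43663*37456 = 1635441328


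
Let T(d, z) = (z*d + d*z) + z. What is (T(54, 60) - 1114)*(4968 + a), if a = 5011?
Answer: 54146054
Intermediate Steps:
T(d, z) = z + 2*d*z (T(d, z) = (d*z + d*z) + z = 2*d*z + z = z + 2*d*z)
(T(54, 60) - 1114)*(4968 + a) = (60*(1 + 2*54) - 1114)*(4968 + 5011) = (60*(1 + 108) - 1114)*9979 = (60*109 - 1114)*9979 = (6540 - 1114)*9979 = 5426*9979 = 54146054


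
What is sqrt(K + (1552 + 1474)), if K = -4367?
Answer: 3*I*sqrt(149) ≈ 36.62*I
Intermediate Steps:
sqrt(K + (1552 + 1474)) = sqrt(-4367 + (1552 + 1474)) = sqrt(-4367 + 3026) = sqrt(-1341) = 3*I*sqrt(149)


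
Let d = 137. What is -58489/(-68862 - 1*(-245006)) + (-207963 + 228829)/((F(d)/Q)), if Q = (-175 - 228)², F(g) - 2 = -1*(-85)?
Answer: 596921396027393/15324528 ≈ 3.8952e+7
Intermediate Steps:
F(g) = 87 (F(g) = 2 - 1*(-85) = 2 + 85 = 87)
Q = 162409 (Q = (-403)² = 162409)
-58489/(-68862 - 1*(-245006)) + (-207963 + 228829)/((F(d)/Q)) = -58489/(-68862 - 1*(-245006)) + (-207963 + 228829)/((87/162409)) = -58489/(-68862 + 245006) + 20866/((87*(1/162409))) = -58489/176144 + 20866/(87/162409) = -58489*1/176144 + 20866*(162409/87) = -58489/176144 + 3388826194/87 = 596921396027393/15324528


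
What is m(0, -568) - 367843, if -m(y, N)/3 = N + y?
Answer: -366139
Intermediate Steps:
m(y, N) = -3*N - 3*y (m(y, N) = -3*(N + y) = -3*N - 3*y)
m(0, -568) - 367843 = (-3*(-568) - 3*0) - 367843 = (1704 + 0) - 367843 = 1704 - 367843 = -366139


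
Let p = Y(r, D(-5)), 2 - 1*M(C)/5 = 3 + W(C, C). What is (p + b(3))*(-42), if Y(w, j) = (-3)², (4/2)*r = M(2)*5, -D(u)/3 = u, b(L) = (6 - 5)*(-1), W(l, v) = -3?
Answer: -336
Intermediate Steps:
b(L) = -1 (b(L) = 1*(-1) = -1)
D(u) = -3*u
M(C) = 10 (M(C) = 10 - 5*(3 - 3) = 10 - 5*0 = 10 + 0 = 10)
r = 25 (r = (10*5)/2 = (½)*50 = 25)
Y(w, j) = 9
p = 9
(p + b(3))*(-42) = (9 - 1)*(-42) = 8*(-42) = -336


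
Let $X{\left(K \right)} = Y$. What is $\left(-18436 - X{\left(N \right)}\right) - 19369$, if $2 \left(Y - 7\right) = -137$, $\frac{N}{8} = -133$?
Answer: $- \frac{75487}{2} \approx -37744.0$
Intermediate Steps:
$N = -1064$ ($N = 8 \left(-133\right) = -1064$)
$Y = - \frac{123}{2}$ ($Y = 7 + \frac{1}{2} \left(-137\right) = 7 - \frac{137}{2} = - \frac{123}{2} \approx -61.5$)
$X{\left(K \right)} = - \frac{123}{2}$
$\left(-18436 - X{\left(N \right)}\right) - 19369 = \left(-18436 - - \frac{123}{2}\right) - 19369 = \left(-18436 + \frac{123}{2}\right) - 19369 = - \frac{36749}{2} - 19369 = - \frac{75487}{2}$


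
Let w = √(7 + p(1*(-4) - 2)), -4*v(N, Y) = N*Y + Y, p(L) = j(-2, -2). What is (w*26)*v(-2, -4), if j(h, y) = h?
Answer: -26*√5 ≈ -58.138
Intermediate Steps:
p(L) = -2
v(N, Y) = -Y/4 - N*Y/4 (v(N, Y) = -(N*Y + Y)/4 = -(Y + N*Y)/4 = -Y/4 - N*Y/4)
w = √5 (w = √(7 - 2) = √5 ≈ 2.2361)
(w*26)*v(-2, -4) = (√5*26)*(-¼*(-4)*(1 - 2)) = (26*√5)*(-¼*(-4)*(-1)) = (26*√5)*(-1) = -26*√5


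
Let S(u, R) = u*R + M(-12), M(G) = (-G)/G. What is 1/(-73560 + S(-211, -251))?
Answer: -1/20600 ≈ -4.8544e-5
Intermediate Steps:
M(G) = -1
S(u, R) = -1 + R*u (S(u, R) = u*R - 1 = R*u - 1 = -1 + R*u)
1/(-73560 + S(-211, -251)) = 1/(-73560 + (-1 - 251*(-211))) = 1/(-73560 + (-1 + 52961)) = 1/(-73560 + 52960) = 1/(-20600) = -1/20600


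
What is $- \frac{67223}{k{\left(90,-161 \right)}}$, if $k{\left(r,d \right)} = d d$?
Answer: $- \frac{67223}{25921} \approx -2.5934$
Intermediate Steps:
$k{\left(r,d \right)} = d^{2}$
$- \frac{67223}{k{\left(90,-161 \right)}} = - \frac{67223}{\left(-161\right)^{2}} = - \frac{67223}{25921}$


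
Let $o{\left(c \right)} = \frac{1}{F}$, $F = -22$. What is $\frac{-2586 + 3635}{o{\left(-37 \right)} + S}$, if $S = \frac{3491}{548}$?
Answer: $\frac{6323372}{38127} \approx 165.85$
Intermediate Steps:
$o{\left(c \right)} = - \frac{1}{22}$ ($o{\left(c \right)} = \frac{1}{-22} = - \frac{1}{22}$)
$S = \frac{3491}{548}$ ($S = 3491 \cdot \frac{1}{548} = \frac{3491}{548} \approx 6.3704$)
$\frac{-2586 + 3635}{o{\left(-37 \right)} + S} = \frac{-2586 + 3635}{- \frac{1}{22} + \frac{3491}{548}} = \frac{1049}{\frac{38127}{6028}} = 1049 \cdot \frac{6028}{38127} = \frac{6323372}{38127}$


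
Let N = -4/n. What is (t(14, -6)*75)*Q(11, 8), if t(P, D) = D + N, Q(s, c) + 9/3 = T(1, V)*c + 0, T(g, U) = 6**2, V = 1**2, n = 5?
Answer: -145350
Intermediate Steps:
V = 1
T(g, U) = 36
Q(s, c) = -3 + 36*c (Q(s, c) = -3 + (36*c + 0) = -3 + 36*c)
N = -4/5 ≈ -0.80000
t(P, D) = -4/5 + D (t(P, D) = D - 4/5 = -4/5 + D)
(t(14, -6)*75)*Q(11, 8) = ((-4/5 - 6)*75)*(-3 + 36*8) = (-34/5*75)*(-3 + 288) = -510*285 = -145350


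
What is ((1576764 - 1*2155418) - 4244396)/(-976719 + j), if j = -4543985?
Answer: 2411525/2760352 ≈ 0.87363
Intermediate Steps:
((1576764 - 1*2155418) - 4244396)/(-976719 + j) = ((1576764 - 1*2155418) - 4244396)/(-976719 - 4543985) = ((1576764 - 2155418) - 4244396)/(-5520704) = (-578654 - 4244396)*(-1/5520704) = -4823050*(-1/5520704) = 2411525/2760352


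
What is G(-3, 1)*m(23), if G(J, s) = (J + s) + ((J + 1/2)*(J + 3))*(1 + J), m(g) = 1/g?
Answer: -2/23 ≈ -0.086957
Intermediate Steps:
G(J, s) = J + s + (1 + J)*(½ + J)*(3 + J) (G(J, s) = (J + s) + ((J + ½)*(3 + J))*(1 + J) = (J + s) + ((½ + J)*(3 + J))*(1 + J) = (J + s) + (1 + J)*(½ + J)*(3 + J) = J + s + (1 + J)*(½ + J)*(3 + J))
G(-3, 1)*m(23) = (3/2 + 1 + (-3)³ + 6*(-3) + (9/2)*(-3)²)/23 = (3/2 + 1 - 27 - 18 + (9/2)*9)*(1/23) = (3/2 + 1 - 27 - 18 + 81/2)*(1/23) = -2*1/23 = -2/23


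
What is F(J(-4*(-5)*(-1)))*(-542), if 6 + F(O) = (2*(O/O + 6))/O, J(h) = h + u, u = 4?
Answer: 14905/4 ≈ 3726.3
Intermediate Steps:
J(h) = 4 + h (J(h) = h + 4 = 4 + h)
F(O) = -6 + 14/O (F(O) = -6 + (2*(O/O + 6))/O = -6 + (2*(1 + 6))/O = -6 + (2*7)/O = -6 + 14/O)
F(J(-4*(-5)*(-1)))*(-542) = (-6 + 14/(4 - 4*(-5)*(-1)))*(-542) = (-6 + 14/(4 + 20*(-1)))*(-542) = (-6 + 14/(4 - 20))*(-542) = (-6 + 14/(-16))*(-542) = (-6 + 14*(-1/16))*(-542) = (-6 - 7/8)*(-542) = -55/8*(-542) = 14905/4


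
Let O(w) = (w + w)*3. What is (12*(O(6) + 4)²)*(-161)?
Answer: -3091200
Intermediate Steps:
O(w) = 6*w (O(w) = (2*w)*3 = 6*w)
(12*(O(6) + 4)²)*(-161) = (12*(6*6 + 4)²)*(-161) = (12*(36 + 4)²)*(-161) = (12*40²)*(-161) = (12*1600)*(-161) = 19200*(-161) = -3091200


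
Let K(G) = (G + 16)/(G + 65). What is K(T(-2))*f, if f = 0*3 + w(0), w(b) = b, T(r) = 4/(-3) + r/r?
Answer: 0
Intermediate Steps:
T(r) = -⅓ (T(r) = 4*(-⅓) + 1 = -4/3 + 1 = -⅓)
K(G) = (16 + G)/(65 + G)
f = 0 (f = 0*3 + 0 = 0 + 0 = 0)
K(T(-2))*f = ((16 - ⅓)/(65 - ⅓))*0 = ((47/3)/(194/3))*0 = ((3/194)*(47/3))*0 = (47/194)*0 = 0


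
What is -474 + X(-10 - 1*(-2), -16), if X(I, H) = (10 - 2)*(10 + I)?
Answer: -458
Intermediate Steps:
X(I, H) = 80 + 8*I (X(I, H) = 8*(10 + I) = 80 + 8*I)
-474 + X(-10 - 1*(-2), -16) = -474 + (80 + 8*(-10 - 1*(-2))) = -474 + (80 + 8*(-10 + 2)) = -474 + (80 + 8*(-8)) = -474 + (80 - 64) = -474 + 16 = -458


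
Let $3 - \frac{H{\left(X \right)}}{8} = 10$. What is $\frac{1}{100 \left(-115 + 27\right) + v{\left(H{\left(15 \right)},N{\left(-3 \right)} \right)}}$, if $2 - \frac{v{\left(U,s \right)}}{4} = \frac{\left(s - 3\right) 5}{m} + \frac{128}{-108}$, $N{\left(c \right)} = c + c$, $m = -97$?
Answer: $- \frac{2619}{23018692} \approx -0.00011378$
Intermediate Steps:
$H{\left(X \right)} = -56$ ($H{\left(X \right)} = 24 - 80 = -56$)
$N{\left(c \right)} = 2 c$
$v{\left(U,s \right)} = \frac{31748}{2619} + \frac{20 s}{97}$ ($v{\left(U,s \right)} = 8 - 4 \left(\frac{\left(s - 3\right) 5}{-97} + \frac{128}{-108}\right) = 8 - 4 \left(\left(-3 + s\right) 5 \left(- \frac{1}{97}\right) + 128 \left(- \frac{1}{108}\right)\right) = 8 - 4 \left(\left(-15 + 5 s\right) \left(- \frac{1}{97}\right) - \frac{32}{27}\right) = 8 - 4 \left(\left(\frac{15}{97} - \frac{5 s}{97}\right) - \frac{32}{27}\right) = 8 - 4 \left(- \frac{2699}{2619} - \frac{5 s}{97}\right) = 8 + \left(\frac{10796}{2619} + \frac{20 s}{97}\right) = \frac{31748}{2619} + \frac{20 s}{97}$)
$\frac{1}{100 \left(-115 + 27\right) + v{\left(H{\left(15 \right)},N{\left(-3 \right)} \right)}} = \frac{1}{100 \left(-115 + 27\right) + \left(\frac{31748}{2619} + \frac{20 \cdot 2 \left(-3\right)}{97}\right)} = \frac{1}{100 \left(-88\right) + \left(\frac{31748}{2619} + \frac{20}{97} \left(-6\right)\right)} = \frac{1}{-8800 + \left(\frac{31748}{2619} - \frac{120}{97}\right)} = \frac{1}{-8800 + \frac{28508}{2619}} = \frac{1}{- \frac{23018692}{2619}} = - \frac{2619}{23018692}$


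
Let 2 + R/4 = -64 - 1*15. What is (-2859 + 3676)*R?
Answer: -264708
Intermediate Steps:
R = -324 (R = -8 + 4*(-64 - 1*15) = -8 + 4*(-64 - 15) = -8 + 4*(-79) = -8 - 316 = -324)
(-2859 + 3676)*R = (-2859 + 3676)*(-324) = 817*(-324) = -264708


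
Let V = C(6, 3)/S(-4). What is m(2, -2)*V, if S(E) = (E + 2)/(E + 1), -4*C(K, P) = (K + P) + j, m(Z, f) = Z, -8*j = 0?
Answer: -27/4 ≈ -6.7500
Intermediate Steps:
j = 0 (j = -⅛*0 = 0)
C(K, P) = -K/4 - P/4 (C(K, P) = -((K + P) + 0)/4 = -(K + P)/4 = -K/4 - P/4)
S(E) = (2 + E)/(1 + E)
V = -27/8 (V = (-¼*6 - ¼*3)/(((2 - 4)/(1 - 4))) = (-3/2 - ¾)/((-2/(-3))) = -9/(4*((-⅓*(-2)))) = -9/(4*⅔) = -9/4*3/2 = -27/8 ≈ -3.3750)
m(2, -2)*V = 2*(-27/8) = -27/4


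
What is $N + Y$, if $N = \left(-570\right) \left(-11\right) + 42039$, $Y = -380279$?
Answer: $-331970$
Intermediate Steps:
$N = 48309$ ($N = 6270 + 42039 = 48309$)
$N + Y = 48309 - 380279 = -331970$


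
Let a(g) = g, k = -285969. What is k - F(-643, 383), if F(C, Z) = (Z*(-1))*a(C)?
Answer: -532238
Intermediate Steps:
F(C, Z) = -C*Z (F(C, Z) = (Z*(-1))*C = (-Z)*C = -C*Z)
k - F(-643, 383) = -285969 - (-1)*(-643)*383 = -285969 - 1*246269 = -285969 - 246269 = -532238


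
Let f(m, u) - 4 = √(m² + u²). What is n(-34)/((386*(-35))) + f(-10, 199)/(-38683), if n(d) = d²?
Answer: -22385794/261303665 - 37*√29/38683 ≈ -0.090821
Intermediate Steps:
f(m, u) = 4 + √(m² + u²)
n(-34)/((386*(-35))) + f(-10, 199)/(-38683) = (-34)²/((386*(-35))) + (4 + √((-10)² + 199²))/(-38683) = 1156/(-13510) + (4 + √(100 + 39601))*(-1/38683) = 1156*(-1/13510) + (4 + √39701)*(-1/38683) = -578/6755 + (4 + 37*√29)*(-1/38683) = -578/6755 + (-4/38683 - 37*√29/38683) = -22385794/261303665 - 37*√29/38683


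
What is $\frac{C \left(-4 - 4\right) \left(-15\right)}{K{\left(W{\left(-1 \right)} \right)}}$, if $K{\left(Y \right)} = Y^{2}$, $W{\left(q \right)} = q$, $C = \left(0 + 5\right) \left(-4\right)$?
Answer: $-2400$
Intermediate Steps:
$C = -20$ ($C = 5 \left(-4\right) = -20$)
$\frac{C \left(-4 - 4\right) \left(-15\right)}{K{\left(W{\left(-1 \right)} \right)}} = \frac{- 20 \left(-4 - 4\right) \left(-15\right)}{\left(-1\right)^{2}} = \frac{- 20 \left(-4 - 4\right) \left(-15\right)}{1} = \left(-20\right) \left(-8\right) \left(-15\right) 1 = 160 \left(-15\right) 1 = \left(-2400\right) 1 = -2400$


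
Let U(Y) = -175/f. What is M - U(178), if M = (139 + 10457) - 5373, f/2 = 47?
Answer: 491137/94 ≈ 5224.9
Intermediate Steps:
f = 94 (f = 2*47 = 94)
U(Y) = -175/94
M = 5223 (M = 10596 - 5373 = 5223)
M - U(178) = 5223 - 1*(-175/94) = 5223 + 175/94 = 491137/94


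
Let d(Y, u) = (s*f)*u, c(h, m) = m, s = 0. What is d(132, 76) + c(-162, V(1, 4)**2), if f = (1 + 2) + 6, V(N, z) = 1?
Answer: 1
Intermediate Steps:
f = 9 (f = 3 + 6 = 9)
d(Y, u) = 0 (d(Y, u) = (0*9)*u = 0*u = 0)
d(132, 76) + c(-162, V(1, 4)**2) = 0 + 1**2 = 0 + 1 = 1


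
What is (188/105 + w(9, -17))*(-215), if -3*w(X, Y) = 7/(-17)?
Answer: -49321/119 ≈ -414.46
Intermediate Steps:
w(X, Y) = 7/51 (w(X, Y) = -7/(3*(-17)) = -7*(-1)/(3*17) = -1/3*(-7/17) = 7/51)
(188/105 + w(9, -17))*(-215) = (188/105 + 7/51)*(-215) = (1147/595)*(-215) = -49321/119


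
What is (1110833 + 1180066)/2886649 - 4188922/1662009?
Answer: -8284452746287/4797636617841 ≈ -1.7268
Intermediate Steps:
(1110833 + 1180066)/2886649 - 4188922/1662009 = 2290899*(1/2886649) - 4188922*1/1662009 = 2290899/2886649 - 4188922/1662009 = -8284452746287/4797636617841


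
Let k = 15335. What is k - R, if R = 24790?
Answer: -9455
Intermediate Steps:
k - R = 15335 - 1*24790 = 15335 - 24790 = -9455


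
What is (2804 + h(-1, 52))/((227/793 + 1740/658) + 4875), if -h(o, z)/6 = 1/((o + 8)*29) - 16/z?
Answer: 10614422425/18453243286 ≈ 0.57521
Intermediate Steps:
h(o, z) = 96/z - 6/(29*(8 + o)) (h(o, z) = -6*(1/((o + 8)*29) - 16/z) = -6*((1/29)/(8 + o) - 16/z) = -6*(1/(29*(8 + o)) - 16/z) = -6*(-16/z + 1/(29*(8 + o))) = 96/z - 6/(29*(8 + o)))
(2804 + h(-1, 52))/((227/793 + 1740/658) + 4875) = (2804 + (6/29)*(3712 - 1*52 + 464*(-1))/(52*(8 - 1)))/((227/793 + 1740/658) + 4875) = (2804 + (6/29)*(1/52)*(3712 - 52 - 464)/7)/((227*(1/793) + 1740*(1/658)) + 4875) = (2804 + (6/29)*(1/52)*(⅐)*3196)/((227/793 + 870/329) + 4875) = (2804 + 4794/2639)/(764593/260897 + 4875) = 7404550/(2639*(1272637468/260897)) = (7404550/2639)*(260897/1272637468) = 10614422425/18453243286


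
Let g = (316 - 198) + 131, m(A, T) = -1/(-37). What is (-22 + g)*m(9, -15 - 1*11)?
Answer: 227/37 ≈ 6.1351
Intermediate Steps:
m(A, T) = 1/37 (m(A, T) = -1*(-1/37) = 1/37)
g = 249 (g = 118 + 131 = 249)
(-22 + g)*m(9, -15 - 1*11) = (-22 + 249)*(1/37) = 227*(1/37) = 227/37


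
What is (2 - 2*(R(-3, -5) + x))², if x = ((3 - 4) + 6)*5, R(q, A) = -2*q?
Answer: 3600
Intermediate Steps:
x = 25 (x = (-1 + 6)*5 = 5*5 = 25)
(2 - 2*(R(-3, -5) + x))² = (2 - 2*(-2*(-3) + 25))² = (2 - 2*(6 + 25))² = (2 - 2*31)² = (2 - 62)² = (-60)² = 3600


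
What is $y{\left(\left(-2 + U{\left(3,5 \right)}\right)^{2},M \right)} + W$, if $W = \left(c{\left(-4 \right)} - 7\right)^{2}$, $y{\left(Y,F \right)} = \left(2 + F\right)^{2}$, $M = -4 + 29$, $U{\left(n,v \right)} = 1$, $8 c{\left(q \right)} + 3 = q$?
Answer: $\frac{50625}{64} \approx 791.02$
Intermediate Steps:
$c{\left(q \right)} = - \frac{3}{8} + \frac{q}{8}$
$M = 25$
$W = \frac{3969}{64}$ ($W = \left(\left(- \frac{3}{8} + \frac{1}{8} \left(-4\right)\right) - 7\right)^{2} = \left(\left(- \frac{3}{8} - \frac{1}{2}\right) - 7\right)^{2} = \left(- \frac{7}{8} - 7\right)^{2} = \left(- \frac{63}{8}\right)^{2} = \frac{3969}{64} \approx 62.016$)
$y{\left(\left(-2 + U{\left(3,5 \right)}\right)^{2},M \right)} + W = \left(2 + 25\right)^{2} + \frac{3969}{64} = 27^{2} + \frac{3969}{64} = 729 + \frac{3969}{64} = \frac{50625}{64}$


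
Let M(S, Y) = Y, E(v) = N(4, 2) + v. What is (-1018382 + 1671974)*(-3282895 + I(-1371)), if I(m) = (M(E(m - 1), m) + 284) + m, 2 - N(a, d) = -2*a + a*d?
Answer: -2147280437976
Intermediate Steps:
N(a, d) = 2 + 2*a - a*d (N(a, d) = 2 - (-2*a + a*d) = 2 + (2*a - a*d) = 2 + 2*a - a*d)
E(v) = 2 + v (E(v) = (2 + 2*4 - 1*4*2) + v = (2 + 8 - 8) + v = 2 + v)
I(m) = 284 + 2*m (I(m) = (m + 284) + m = (284 + m) + m = 284 + 2*m)
(-1018382 + 1671974)*(-3282895 + I(-1371)) = (-1018382 + 1671974)*(-3282895 + (284 + 2*(-1371))) = 653592*(-3282895 + (284 - 2742)) = 653592*(-3282895 - 2458) = 653592*(-3285353) = -2147280437976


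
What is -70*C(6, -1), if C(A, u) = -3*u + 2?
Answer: -350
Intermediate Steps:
C(A, u) = 2 - 3*u
-70*C(6, -1) = -70*(2 - 3*(-1)) = -70*(2 + 3) = -70*5 = -350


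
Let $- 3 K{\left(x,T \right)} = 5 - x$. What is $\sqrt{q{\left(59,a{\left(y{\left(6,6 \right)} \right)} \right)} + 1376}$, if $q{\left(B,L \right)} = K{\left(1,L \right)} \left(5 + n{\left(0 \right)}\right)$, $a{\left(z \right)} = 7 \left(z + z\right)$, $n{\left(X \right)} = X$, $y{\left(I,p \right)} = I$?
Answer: $\frac{2 \sqrt{3081}}{3} \approx 37.005$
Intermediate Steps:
$K{\left(x,T \right)} = - \frac{5}{3} + \frac{x}{3}$ ($K{\left(x,T \right)} = - \frac{5 - x}{3} = - \frac{5}{3} + \frac{x}{3}$)
$a{\left(z \right)} = 14 z$ ($a{\left(z \right)} = 7 \cdot 2 z = 14 z$)
$q{\left(B,L \right)} = - \frac{20}{3}$ ($q{\left(B,L \right)} = \left(- \frac{5}{3} + \frac{1}{3} \cdot 1\right) \left(5 + 0\right) = \left(- \frac{5}{3} + \frac{1}{3}\right) 5 = \left(- \frac{4}{3}\right) 5 = - \frac{20}{3}$)
$\sqrt{q{\left(59,a{\left(y{\left(6,6 \right)} \right)} \right)} + 1376} = \sqrt{- \frac{20}{3} + 1376} = \sqrt{\frac{4108}{3}} = \frac{2 \sqrt{3081}}{3}$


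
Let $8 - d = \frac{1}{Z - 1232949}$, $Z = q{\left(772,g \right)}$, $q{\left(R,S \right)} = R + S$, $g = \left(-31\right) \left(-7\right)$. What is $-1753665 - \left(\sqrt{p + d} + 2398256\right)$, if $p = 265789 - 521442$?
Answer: $-4151921 - \frac{i \sqrt{96999730129150010}}{615980} \approx -4.1519 \cdot 10^{6} - 505.61 i$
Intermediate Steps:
$g = 217$
$Z = 989$ ($Z = 772 + 217 = 989$)
$d = \frac{9855681}{1231960}$ ($d = 8 - \frac{1}{989 - 1232949} = 8 - \frac{1}{-1231960} = 8 - - \frac{1}{1231960} = 8 + \frac{1}{1231960} = \frac{9855681}{1231960} \approx 8.0$)
$p = -255653$ ($p = 265789 - 521442 = -255653$)
$-1753665 - \left(\sqrt{p + d} + 2398256\right) = -1753665 - \left(\sqrt{-255653 + \frac{9855681}{1231960}} + 2398256\right) = -1753665 - \left(\sqrt{- \frac{314944414199}{1231960}} + 2398256\right) = -1753665 - \left(\frac{i \sqrt{96999730129150010}}{615980} + 2398256\right) = -1753665 - \left(2398256 + \frac{i \sqrt{96999730129150010}}{615980}\right) = -4151921 - \frac{i \sqrt{96999730129150010}}{615980}$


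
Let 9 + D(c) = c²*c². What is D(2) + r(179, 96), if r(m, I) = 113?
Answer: 120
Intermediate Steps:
D(c) = -9 + c⁴ (D(c) = -9 + c²*c² = -9 + c⁴)
D(2) + r(179, 96) = (-9 + 2⁴) + 113 = (-9 + 16) + 113 = 7 + 113 = 120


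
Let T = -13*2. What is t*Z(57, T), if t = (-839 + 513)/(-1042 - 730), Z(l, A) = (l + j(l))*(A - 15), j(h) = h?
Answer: -380931/443 ≈ -859.89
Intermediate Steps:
T = -26
Z(l, A) = 2*l*(-15 + A) (Z(l, A) = (l + l)*(A - 15) = (2*l)*(-15 + A) = 2*l*(-15 + A))
t = 163/886 (t = -326/(-1772) = -326*(-1/1772) = 163/886 ≈ 0.18397)
t*Z(57, T) = 163*(2*57*(-15 - 26))/886 = 163*(2*57*(-41))/886 = (163/886)*(-4674) = -380931/443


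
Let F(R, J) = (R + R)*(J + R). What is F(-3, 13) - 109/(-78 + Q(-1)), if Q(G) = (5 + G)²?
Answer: -3611/62 ≈ -58.242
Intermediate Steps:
F(R, J) = 2*R*(J + R) (F(R, J) = (2*R)*(J + R) = 2*R*(J + R))
F(-3, 13) - 109/(-78 + Q(-1)) = 2*(-3)*(13 - 3) - 109/(-78 + (5 - 1)²) = 2*(-3)*10 - 109/(-78 + 4²) = -60 - 109/(-78 + 16) = -60 - 109/(-62) = -60 - 1/62*(-109) = -60 + 109/62 = -3611/62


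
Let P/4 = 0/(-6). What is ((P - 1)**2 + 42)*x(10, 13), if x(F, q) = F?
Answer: 430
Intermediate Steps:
P = 0 (P = 4*(0/(-6)) = 4*(0*(-1/6)) = 4*0 = 0)
((P - 1)**2 + 42)*x(10, 13) = ((0 - 1)**2 + 42)*10 = ((-1)**2 + 42)*10 = (1 + 42)*10 = 43*10 = 430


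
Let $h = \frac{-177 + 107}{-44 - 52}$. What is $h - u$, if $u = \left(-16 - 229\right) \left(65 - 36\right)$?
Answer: $\frac{341075}{48} \approx 7105.7$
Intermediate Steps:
$h = \frac{35}{48}$ ($h = - \frac{70}{-96} = \left(-70\right) \left(- \frac{1}{96}\right) = \frac{35}{48} \approx 0.72917$)
$u = -7105$ ($u = \left(-245\right) 29 = -7105$)
$h - u = \frac{35}{48} - -7105 = \frac{35}{48} + 7105 = \frac{341075}{48}$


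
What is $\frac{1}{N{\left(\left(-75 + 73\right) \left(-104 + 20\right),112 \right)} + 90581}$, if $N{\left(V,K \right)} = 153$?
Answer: $\frac{1}{90734} \approx 1.1021 \cdot 10^{-5}$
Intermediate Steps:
$\frac{1}{N{\left(\left(-75 + 73\right) \left(-104 + 20\right),112 \right)} + 90581} = \frac{1}{153 + 90581} = \frac{1}{90734}$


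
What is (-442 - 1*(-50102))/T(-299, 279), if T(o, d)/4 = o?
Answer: -955/23 ≈ -41.522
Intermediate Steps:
T(o, d) = 4*o
(-442 - 1*(-50102))/T(-299, 279) = (-442 - 1*(-50102))/((4*(-299))) = (-442 + 50102)/(-1196) = 49660*(-1/1196) = -955/23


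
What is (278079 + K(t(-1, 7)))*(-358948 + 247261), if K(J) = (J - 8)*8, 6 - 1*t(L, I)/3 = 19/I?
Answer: -217416280359/7 ≈ -3.1059e+10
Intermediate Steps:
t(L, I) = 18 - 57/I
K(J) = -64 + 8*J (K(J) = (-8 + J)*8 = -64 + 8*J)
(278079 + K(t(-1, 7)))*(-358948 + 247261) = (278079 + (-64 + 8*(18 - 57/7)))*(-358948 + 247261) = (278079 + (-64 + 8*(18 - 57*1/7)))*(-111687) = (278079 + (-64 + 8*(18 - 57/7)))*(-111687) = (278079 + (-64 + 8*(69/7)))*(-111687) = (278079 + (-64 + 552/7))*(-111687) = (278079 + 104/7)*(-111687) = (1946657/7)*(-111687) = -217416280359/7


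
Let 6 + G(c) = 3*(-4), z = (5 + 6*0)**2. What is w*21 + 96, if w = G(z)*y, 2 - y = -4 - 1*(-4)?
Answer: -660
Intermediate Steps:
z = 25 (z = (5 + 0)**2 = 5**2 = 25)
G(c) = -18 (G(c) = -6 + 3*(-4) = -6 - 12 = -18)
y = 2 (y = 2 - (-4 - 1*(-4)) = 2 - (-4 + 4) = 2 - 1*0 = 2 + 0 = 2)
w = -36 (w = -18*2 = -36)
w*21 + 96 = -36*21 + 96 = -756 + 96 = -660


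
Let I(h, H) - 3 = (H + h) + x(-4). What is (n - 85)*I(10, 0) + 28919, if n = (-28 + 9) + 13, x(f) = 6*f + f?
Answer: 30284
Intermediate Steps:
x(f) = 7*f
n = -6 (n = -19 + 13 = -6)
I(h, H) = -25 + H + h (I(h, H) = 3 + ((H + h) + 7*(-4)) = 3 + ((H + h) - 28) = 3 + (-28 + H + h) = -25 + H + h)
(n - 85)*I(10, 0) + 28919 = (-6 - 85)*(-25 + 0 + 10) + 28919 = -91*(-15) + 28919 = 1365 + 28919 = 30284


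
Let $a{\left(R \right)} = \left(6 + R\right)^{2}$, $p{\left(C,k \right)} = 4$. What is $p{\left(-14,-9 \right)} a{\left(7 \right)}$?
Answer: $676$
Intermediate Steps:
$p{\left(-14,-9 \right)} a{\left(7 \right)} = 4 \left(6 + 7\right)^{2} = 4 \cdot 13^{2} = 4 \cdot 169 = 676$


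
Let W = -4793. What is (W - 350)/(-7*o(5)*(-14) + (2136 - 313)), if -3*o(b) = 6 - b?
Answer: -15429/5371 ≈ -2.8727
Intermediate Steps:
o(b) = -2 + b/3 (o(b) = -(6 - b)/3 = -2 + b/3)
(W - 350)/(-7*o(5)*(-14) + (2136 - 313)) = (-4793 - 350)/(-7*(-2 + (1/3)*5)*(-14) + (2136 - 313)) = -5143/(-7*(-2 + 5/3)*(-14) + 1823) = -5143/(-7*(-1/3)*(-14) + 1823) = -5143/((7/3)*(-14) + 1823) = -5143/(-98/3 + 1823) = -5143/5371/3 = -5143*3/5371 = -15429/5371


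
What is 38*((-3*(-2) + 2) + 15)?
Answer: 874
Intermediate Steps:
38*((-3*(-2) + 2) + 15) = 38*((6 + 2) + 15) = 38*(8 + 15) = 38*23 = 874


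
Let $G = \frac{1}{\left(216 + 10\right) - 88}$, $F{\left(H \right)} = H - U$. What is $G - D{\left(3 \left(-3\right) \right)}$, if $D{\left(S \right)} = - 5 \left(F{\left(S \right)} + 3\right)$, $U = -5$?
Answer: $- \frac{689}{138} \approx -4.9928$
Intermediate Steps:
$F{\left(H \right)} = 5 + H$ ($F{\left(H \right)} = H - -5 = H + 5 = 5 + H$)
$D{\left(S \right)} = -40 - 5 S$ ($D{\left(S \right)} = - 5 \left(\left(5 + S\right) + 3\right) = - 5 \left(8 + S\right) = -40 - 5 S$)
$G = \frac{1}{138}$ ($G = \frac{1}{226 - 88} = \frac{1}{138} \approx 0.0072464$)
$G - D{\left(3 \left(-3\right) \right)} = \frac{1}{138} - \left(-40 - 5 \cdot 3 \left(-3\right)\right) = \frac{1}{138} - \left(-40 - -45\right) = \frac{1}{138} - \left(-40 + 45\right) = \frac{1}{138} - 5 = - \frac{689}{138}$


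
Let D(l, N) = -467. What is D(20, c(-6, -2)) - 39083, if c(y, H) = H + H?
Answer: -39550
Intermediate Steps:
c(y, H) = 2*H
D(20, c(-6, -2)) - 39083 = -467 - 39083 = -39550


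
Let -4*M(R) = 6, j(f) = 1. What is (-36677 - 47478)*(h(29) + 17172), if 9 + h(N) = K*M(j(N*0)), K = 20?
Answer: -1441827615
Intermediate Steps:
M(R) = -3/2 (M(R) = -1/4*6 = -3/2)
h(N) = -39 (h(N) = -9 + 20*(-3/2) = -9 - 30 = -39)
(-36677 - 47478)*(h(29) + 17172) = (-36677 - 47478)*(-39 + 17172) = -84155*17133 = -1441827615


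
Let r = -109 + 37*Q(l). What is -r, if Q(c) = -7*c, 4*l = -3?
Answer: -341/4 ≈ -85.250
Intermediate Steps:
l = -¾ (l = (¼)*(-3) = -¾ ≈ -0.75000)
r = 341/4 (r = -109 + 37*(-7*(-¾)) = -109 + 37*(21/4) = -109 + 777/4 = 341/4 ≈ 85.250)
-r = -1*341/4 = -341/4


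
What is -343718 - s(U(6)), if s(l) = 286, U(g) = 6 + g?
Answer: -344004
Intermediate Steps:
-343718 - s(U(6)) = -343718 - 1*286 = -343718 - 286 = -344004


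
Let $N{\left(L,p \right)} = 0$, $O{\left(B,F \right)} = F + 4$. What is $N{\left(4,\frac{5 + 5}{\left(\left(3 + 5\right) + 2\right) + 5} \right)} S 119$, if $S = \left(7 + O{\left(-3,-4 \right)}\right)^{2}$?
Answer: $0$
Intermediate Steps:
$O{\left(B,F \right)} = 4 + F$
$S = 49$ ($S = \left(7 + \left(4 - 4\right)\right)^{2} = \left(7 + 0\right)^{2} = 7^{2} = 49$)
$N{\left(4,\frac{5 + 5}{\left(\left(3 + 5\right) + 2\right) + 5} \right)} S 119 = 0 \cdot 49 \cdot 119 = 0 \cdot 119 = 0$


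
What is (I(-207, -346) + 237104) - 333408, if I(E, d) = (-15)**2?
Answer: -96079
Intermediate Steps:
I(E, d) = 225
(I(-207, -346) + 237104) - 333408 = (225 + 237104) - 333408 = 237329 - 333408 = -96079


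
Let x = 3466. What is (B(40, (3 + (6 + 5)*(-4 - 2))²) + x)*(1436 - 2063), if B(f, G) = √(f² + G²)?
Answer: -2173182 - 627*√15754561 ≈ -4.6619e+6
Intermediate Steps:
B(f, G) = √(G² + f²)
(B(40, (3 + (6 + 5)*(-4 - 2))²) + x)*(1436 - 2063) = (√(((3 + (6 + 5)*(-4 - 2))²)² + 40²) + 3466)*(1436 - 2063) = (√(((3 + 11*(-6))²)² + 1600) + 3466)*(-627) = (√(((3 - 66)²)² + 1600) + 3466)*(-627) = (√(((-63)²)² + 1600) + 3466)*(-627) = (√(3969² + 1600) + 3466)*(-627) = (√(15752961 + 1600) + 3466)*(-627) = (√15754561 + 3466)*(-627) = (3466 + √15754561)*(-627) = -2173182 - 627*√15754561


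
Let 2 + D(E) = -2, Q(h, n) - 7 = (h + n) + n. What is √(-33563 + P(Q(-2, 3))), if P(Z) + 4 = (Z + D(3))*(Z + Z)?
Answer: I*√33413 ≈ 182.79*I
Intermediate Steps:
Q(h, n) = 7 + h + 2*n (Q(h, n) = 7 + ((h + n) + n) = 7 + (h + 2*n) = 7 + h + 2*n)
D(E) = -4 (D(E) = -2 - 2 = -4)
P(Z) = -4 + 2*Z*(-4 + Z) (P(Z) = -4 + (Z - 4)*(Z + Z) = -4 + (-4 + Z)*(2*Z) = -4 + 2*Z*(-4 + Z))
√(-33563 + P(Q(-2, 3))) = √(-33563 + (-4 - 8*(7 - 2 + 2*3) + 2*(7 - 2 + 2*3)²)) = √(-33563 + (-4 - 8*(7 - 2 + 6) + 2*(7 - 2 + 6)²)) = √(-33563 + (-4 - 8*11 + 2*11²)) = √(-33563 + (-4 - 88 + 2*121)) = √(-33563 + (-4 - 88 + 242)) = √(-33563 + 150) = √(-33413) = I*√33413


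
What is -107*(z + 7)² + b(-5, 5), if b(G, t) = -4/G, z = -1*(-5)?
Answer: -77036/5 ≈ -15407.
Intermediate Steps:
z = 5
-107*(z + 7)² + b(-5, 5) = -107*(5 + 7)² - 4/(-5) = -107*12² - 4*(-⅕) = -107*144 + ⅘ = -15408 + ⅘ = -77036/5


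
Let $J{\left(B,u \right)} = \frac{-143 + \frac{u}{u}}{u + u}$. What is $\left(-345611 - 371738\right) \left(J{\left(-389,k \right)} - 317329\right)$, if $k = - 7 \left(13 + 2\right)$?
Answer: $\frac{23901691354426}{105} \approx 2.2764 \cdot 10^{11}$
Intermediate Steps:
$k = -105$ ($k = \left(-7\right) 15 = -105$)
$J{\left(B,u \right)} = - \frac{71}{u}$ ($J{\left(B,u \right)} = \frac{-143 + 1}{2 u} = - 142 \frac{1}{2 u} = - \frac{71}{u}$)
$\left(-345611 - 371738\right) \left(J{\left(-389,k \right)} - 317329\right) = \left(-345611 - 371738\right) \left(- \frac{71}{-105} - 317329\right) = - 717349 \left(\left(-71\right) \left(- \frac{1}{105}\right) - 317329\right) = - 717349 \left(\frac{71}{105} - 317329\right) = \left(-717349\right) \left(- \frac{33319474}{105}\right) = \frac{23901691354426}{105}$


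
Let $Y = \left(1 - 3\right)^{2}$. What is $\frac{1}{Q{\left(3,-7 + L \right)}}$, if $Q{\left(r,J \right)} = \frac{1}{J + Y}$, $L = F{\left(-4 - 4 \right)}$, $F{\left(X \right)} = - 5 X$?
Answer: $37$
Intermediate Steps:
$L = 40$ ($L = - 5 \left(-4 - 4\right) = \left(-5\right) \left(-8\right) = 40$)
$Y = 4$ ($Y = \left(-2\right)^{2} = 4$)
$Q{\left(r,J \right)} = \frac{1}{4 + J}$ ($Q{\left(r,J \right)} = \frac{1}{J + 4} = \frac{1}{4 + J}$)
$\frac{1}{Q{\left(3,-7 + L \right)}} = \frac{1}{\frac{1}{4 + \left(-7 + 40\right)}} = \frac{1}{\frac{1}{4 + 33}} = \frac{1}{\frac{1}{37}} = 37$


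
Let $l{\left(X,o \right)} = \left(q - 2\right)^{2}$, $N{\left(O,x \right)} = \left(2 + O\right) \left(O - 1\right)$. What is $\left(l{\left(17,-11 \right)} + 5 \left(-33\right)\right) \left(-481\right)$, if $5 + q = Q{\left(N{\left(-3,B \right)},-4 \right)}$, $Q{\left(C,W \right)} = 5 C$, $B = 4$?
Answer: $-1924$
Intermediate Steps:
$N{\left(O,x \right)} = \left(-1 + O\right) \left(2 + O\right)$ ($N{\left(O,x \right)} = \left(2 + O\right) \left(-1 + O\right) = \left(-1 + O\right) \left(2 + O\right)$)
$q = 15$ ($q = -5 + 5 \left(-2 - 3 + \left(-3\right)^{2}\right) = -5 + 5 \left(-2 - 3 + 9\right) = -5 + 5 \cdot 4 = -5 + 20 = 15$)
$l{\left(X,o \right)} = 169$ ($l{\left(X,o \right)} = \left(15 - 2\right)^{2} = 13^{2} = 169$)
$\left(l{\left(17,-11 \right)} + 5 \left(-33\right)\right) \left(-481\right) = \left(169 + 5 \left(-33\right)\right) \left(-481\right) = \left(169 - 165\right) \left(-481\right) = 4 \left(-481\right) = -1924$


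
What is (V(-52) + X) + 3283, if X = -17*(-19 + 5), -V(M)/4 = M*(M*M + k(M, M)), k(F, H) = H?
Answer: 555137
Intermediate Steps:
V(M) = -4*M*(M + M²) (V(M) = -4*M*(M*M + M) = -4*M*(M² + M) = -4*M*(M + M²))
X = 238 (X = -17*(-14) = 238)
(V(-52) + X) + 3283 = (-4*(-52)²*(1 - 52) + 238) + 3283 = (-4*2704*(-51) + 238) + 3283 = (551616 + 238) + 3283 = 551854 + 3283 = 555137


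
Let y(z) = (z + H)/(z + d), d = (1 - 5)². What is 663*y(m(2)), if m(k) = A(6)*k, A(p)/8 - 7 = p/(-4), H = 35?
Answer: 6273/8 ≈ 784.13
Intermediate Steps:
A(p) = 56 - 2*p (A(p) = 56 + 8*(p/(-4)) = 56 + 8*(p*(-¼)) = 56 + 8*(-p/4) = 56 - 2*p)
d = 16 (d = (-4)² = 16)
m(k) = 44*k (m(k) = (56 - 2*6)*k = (56 - 12)*k = 44*k)
y(z) = (35 + z)/(16 + z) (y(z) = (z + 35)/(z + 16) = (35 + z)/(16 + z))
663*y(m(2)) = 663*((35 + 44*2)/(16 + 44*2)) = 663*((35 + 88)/(16 + 88)) = 663*(123/104) = 6273/8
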